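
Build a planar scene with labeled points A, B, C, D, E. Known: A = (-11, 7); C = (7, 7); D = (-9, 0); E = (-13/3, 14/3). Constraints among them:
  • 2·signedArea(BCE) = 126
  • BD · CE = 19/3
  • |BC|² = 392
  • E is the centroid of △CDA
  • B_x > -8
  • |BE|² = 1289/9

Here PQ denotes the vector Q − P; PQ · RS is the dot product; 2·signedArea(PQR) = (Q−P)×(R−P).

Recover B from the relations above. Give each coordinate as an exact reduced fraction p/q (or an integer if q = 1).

B = (-7, -7)

1. B_x = -7  [2·signedArea(BCE) = 126 ∩ BD · CE = 19/3]
2. B_y = -7  [2·signedArea(BCE) = 126 ∩ BD · CE = 19/3]
   → B = (-7, -7)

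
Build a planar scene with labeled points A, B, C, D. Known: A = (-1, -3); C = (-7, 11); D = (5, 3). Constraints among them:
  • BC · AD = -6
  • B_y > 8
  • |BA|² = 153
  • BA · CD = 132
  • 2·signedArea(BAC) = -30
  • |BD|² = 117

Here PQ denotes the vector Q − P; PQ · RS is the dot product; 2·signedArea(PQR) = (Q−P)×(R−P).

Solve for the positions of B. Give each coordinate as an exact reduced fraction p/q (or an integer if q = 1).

B = (-4, 9)

1. B_x = -4  [BA · CD = 132 ∩ 2·signedArea(BAC) = -30]
2. B_y = 9  [BA · CD = 132 ∩ 2·signedArea(BAC) = -30]
   → B = (-4, 9)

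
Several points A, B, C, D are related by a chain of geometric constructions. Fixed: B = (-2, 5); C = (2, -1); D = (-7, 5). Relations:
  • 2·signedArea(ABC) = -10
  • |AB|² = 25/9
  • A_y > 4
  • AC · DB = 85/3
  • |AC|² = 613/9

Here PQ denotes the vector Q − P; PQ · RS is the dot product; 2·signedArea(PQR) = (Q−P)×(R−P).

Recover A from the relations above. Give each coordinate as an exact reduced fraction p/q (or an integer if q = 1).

1. A_x = -11/3  [2·signedArea(ABC) = -10 ∩ AC · DB = 85/3]
2. A_y = 5  [2·signedArea(ABC) = -10 ∩ AC · DB = 85/3]
   → A = (-11/3, 5)

A = (-11/3, 5)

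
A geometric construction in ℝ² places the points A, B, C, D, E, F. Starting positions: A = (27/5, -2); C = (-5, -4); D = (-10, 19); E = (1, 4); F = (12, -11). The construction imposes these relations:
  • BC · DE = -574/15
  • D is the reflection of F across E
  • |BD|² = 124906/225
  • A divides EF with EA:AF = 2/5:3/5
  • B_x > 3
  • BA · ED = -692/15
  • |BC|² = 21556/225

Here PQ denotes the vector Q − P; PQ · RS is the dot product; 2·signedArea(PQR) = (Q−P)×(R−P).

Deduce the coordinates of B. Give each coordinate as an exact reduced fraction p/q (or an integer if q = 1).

1. B_x = 59/15  [line -11·x + 15·y + 649/15 = 0 ∩ |BC|² = 21556/225]
2. B_y = 0  [line -11·x + 15·y + 649/15 = 0 ∩ |BC|² = 21556/225]
   → B = (59/15, 0)

B = (59/15, 0)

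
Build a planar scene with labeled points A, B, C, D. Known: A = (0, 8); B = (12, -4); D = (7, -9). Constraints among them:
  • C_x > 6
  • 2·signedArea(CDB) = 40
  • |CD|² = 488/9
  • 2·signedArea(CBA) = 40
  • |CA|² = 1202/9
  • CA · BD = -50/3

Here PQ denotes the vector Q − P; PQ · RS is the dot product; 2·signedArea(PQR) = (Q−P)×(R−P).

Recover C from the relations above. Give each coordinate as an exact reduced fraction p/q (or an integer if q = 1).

C = (19/3, -5/3)

1. C_x = 19/3  [2·signedArea(CDB) = 40 ∩ 2·signedArea(CBA) = 40]
2. C_y = -5/3  [2·signedArea(CDB) = 40 ∩ 2·signedArea(CBA) = 40]
   → C = (19/3, -5/3)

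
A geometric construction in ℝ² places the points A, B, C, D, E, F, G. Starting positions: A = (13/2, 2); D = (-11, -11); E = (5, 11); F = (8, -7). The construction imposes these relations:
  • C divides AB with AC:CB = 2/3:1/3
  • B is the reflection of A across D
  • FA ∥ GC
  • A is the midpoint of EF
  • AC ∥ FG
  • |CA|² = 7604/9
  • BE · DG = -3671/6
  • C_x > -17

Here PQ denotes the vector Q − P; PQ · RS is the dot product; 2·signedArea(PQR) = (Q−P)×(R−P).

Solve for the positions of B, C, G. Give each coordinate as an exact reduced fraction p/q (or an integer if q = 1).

1. B_x = -57/2  [B is the reflection of A across D]
2. B_y = -24  [B is the reflection of A across D]
   → B = (-57/2, -24)
3. C_x = -101/6  [C divides AB with AC:CB = 2/3:1/3]
4. C_y = -46/3  [C divides AB with AC:CB = 2/3:1/3]
   → C = (-101/6, -46/3)
5. G_x = -46/3  [FA ∥ GC ∩ AC ∥ FG]
6. G_y = -73/3  [FA ∥ GC ∩ AC ∥ FG]
   → G = (-46/3, -73/3)

B = (-57/2, -24)
C = (-101/6, -46/3)
G = (-46/3, -73/3)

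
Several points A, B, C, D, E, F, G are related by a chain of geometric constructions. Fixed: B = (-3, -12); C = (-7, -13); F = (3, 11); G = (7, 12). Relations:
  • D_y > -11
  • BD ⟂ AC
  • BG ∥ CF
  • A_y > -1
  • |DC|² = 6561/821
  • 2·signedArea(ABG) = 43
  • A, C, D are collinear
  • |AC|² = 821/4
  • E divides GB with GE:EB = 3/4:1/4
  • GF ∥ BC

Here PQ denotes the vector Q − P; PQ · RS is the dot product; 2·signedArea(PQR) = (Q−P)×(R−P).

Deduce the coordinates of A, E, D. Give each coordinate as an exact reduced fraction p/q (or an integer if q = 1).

1. A_x = 0  [line -24·x + 10·y + 5 = 0 ∩ |AC|² = 821/4]
2. A_y = -1/2  [line -24·x + 10·y + 5 = 0 ∩ |AC|² = 821/4]
   → A = (0, -1/2)
3. E_x = -1/2  [E divides GB with GE:EB = 3/4:1/4]
4. E_y = -6  [E divides GB with GE:EB = 3/4:1/4]
   → E = (-1/2, -6)
5. D_x = -4613/821  [A, C, D are collinear ∩ BD ⟂ AC]
6. D_y = -8648/821  [A, C, D are collinear ∩ BD ⟂ AC]
   → D = (-4613/821, -8648/821)

A = (0, -1/2)
D = (-4613/821, -8648/821)
E = (-1/2, -6)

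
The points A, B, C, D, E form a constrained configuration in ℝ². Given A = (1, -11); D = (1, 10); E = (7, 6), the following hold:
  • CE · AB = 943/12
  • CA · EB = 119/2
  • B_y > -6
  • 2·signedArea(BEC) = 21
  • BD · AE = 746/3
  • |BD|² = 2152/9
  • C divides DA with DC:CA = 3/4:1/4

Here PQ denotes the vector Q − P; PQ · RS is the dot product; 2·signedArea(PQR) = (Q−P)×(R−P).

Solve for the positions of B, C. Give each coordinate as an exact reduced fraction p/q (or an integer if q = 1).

B = (3, -16/3)
C = (1, -23/4)

1. C_x = 1  [C divides DA with DC:CA = 3/4:1/4]
2. C_y = -23/4  [C divides DA with DC:CA = 3/4:1/4]
   → C = (1, -23/4)
3. B_x = 3  [BD · AE = 746/3 ∩ 2·signedArea(BEC) = 21]
4. B_y = -16/3  [BD · AE = 746/3 ∩ 2·signedArea(BEC) = 21]
   → B = (3, -16/3)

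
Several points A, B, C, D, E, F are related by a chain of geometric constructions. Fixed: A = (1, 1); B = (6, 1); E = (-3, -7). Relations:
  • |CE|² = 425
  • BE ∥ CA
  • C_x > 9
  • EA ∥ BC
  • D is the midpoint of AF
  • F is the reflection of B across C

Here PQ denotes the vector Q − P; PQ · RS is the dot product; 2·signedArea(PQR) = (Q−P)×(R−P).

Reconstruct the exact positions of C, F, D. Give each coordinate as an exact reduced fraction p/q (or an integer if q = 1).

C = (10, 9)
D = (15/2, 9)
F = (14, 17)

1. C_x = 10  [BE ∥ CA ∩ EA ∥ BC]
2. C_y = 9  [BE ∥ CA ∩ EA ∥ BC]
   → C = (10, 9)
3. F_x = 14  [F is the reflection of B across C]
4. F_y = 17  [F is the reflection of B across C]
   → F = (14, 17)
5. D_x = 15/2  [D is the midpoint of AF]
6. D_y = 9  [D is the midpoint of AF]
   → D = (15/2, 9)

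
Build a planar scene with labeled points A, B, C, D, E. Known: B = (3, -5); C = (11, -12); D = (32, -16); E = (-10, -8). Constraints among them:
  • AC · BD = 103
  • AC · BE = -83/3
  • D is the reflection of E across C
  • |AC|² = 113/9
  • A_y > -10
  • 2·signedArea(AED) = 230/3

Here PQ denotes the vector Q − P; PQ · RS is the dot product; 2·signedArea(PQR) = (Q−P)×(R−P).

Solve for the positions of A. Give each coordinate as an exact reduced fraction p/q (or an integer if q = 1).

1. A_x = 25/3  [AC · BD = 103 ∩ AC · BE = -83/3]
2. A_y = -29/3  [AC · BD = 103 ∩ AC · BE = -83/3]
   → A = (25/3, -29/3)

A = (25/3, -29/3)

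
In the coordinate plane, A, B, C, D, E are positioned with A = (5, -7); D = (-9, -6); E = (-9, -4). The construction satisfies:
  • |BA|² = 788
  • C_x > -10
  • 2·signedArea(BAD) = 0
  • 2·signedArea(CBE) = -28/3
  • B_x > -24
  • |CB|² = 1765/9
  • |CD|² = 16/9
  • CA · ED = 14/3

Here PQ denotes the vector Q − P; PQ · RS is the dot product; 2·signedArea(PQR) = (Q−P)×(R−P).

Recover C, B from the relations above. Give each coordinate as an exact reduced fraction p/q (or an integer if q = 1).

B = (-23, -5)
C = (-9, -14/3)

1. C_y = -14/3  [CA · ED = 14/3]
2. C_x = -9  [|CD|² = 16/9]
   → C = (-9, -14/3)
3. B_x = -23  [2·signedArea(CBE) = -28/3 ∩ 2·signedArea(BAD) = 0]
4. B_y = -5  [2·signedArea(CBE) = -28/3 ∩ 2·signedArea(BAD) = 0]
   → B = (-23, -5)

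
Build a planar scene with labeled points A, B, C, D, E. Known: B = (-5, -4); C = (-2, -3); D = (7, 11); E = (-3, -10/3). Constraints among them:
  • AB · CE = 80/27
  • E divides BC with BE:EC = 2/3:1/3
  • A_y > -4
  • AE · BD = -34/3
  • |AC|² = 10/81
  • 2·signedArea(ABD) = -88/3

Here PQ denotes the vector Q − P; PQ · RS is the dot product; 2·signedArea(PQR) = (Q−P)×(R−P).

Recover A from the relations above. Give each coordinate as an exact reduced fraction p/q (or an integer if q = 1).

A = (-7/3, -28/9)

1. A_x = -7/3  [AE · BD = -34/3 ∩ 2·signedArea(ABD) = -88/3]
2. A_y = -28/9  [AE · BD = -34/3 ∩ 2·signedArea(ABD) = -88/3]
   → A = (-7/3, -28/9)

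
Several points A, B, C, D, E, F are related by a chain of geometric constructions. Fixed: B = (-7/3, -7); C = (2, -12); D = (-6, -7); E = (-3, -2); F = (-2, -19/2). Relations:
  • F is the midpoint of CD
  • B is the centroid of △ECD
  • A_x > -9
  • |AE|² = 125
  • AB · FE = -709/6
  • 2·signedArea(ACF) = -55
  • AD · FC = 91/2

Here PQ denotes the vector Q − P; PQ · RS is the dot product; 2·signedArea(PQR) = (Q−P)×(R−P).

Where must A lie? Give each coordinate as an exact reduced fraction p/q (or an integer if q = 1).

1. A_x = -8  [AB · FE = -709/6 ∩ AD · FC = 91/2]
2. A_y = 8  [AB · FE = -709/6 ∩ AD · FC = 91/2]
   → A = (-8, 8)

A = (-8, 8)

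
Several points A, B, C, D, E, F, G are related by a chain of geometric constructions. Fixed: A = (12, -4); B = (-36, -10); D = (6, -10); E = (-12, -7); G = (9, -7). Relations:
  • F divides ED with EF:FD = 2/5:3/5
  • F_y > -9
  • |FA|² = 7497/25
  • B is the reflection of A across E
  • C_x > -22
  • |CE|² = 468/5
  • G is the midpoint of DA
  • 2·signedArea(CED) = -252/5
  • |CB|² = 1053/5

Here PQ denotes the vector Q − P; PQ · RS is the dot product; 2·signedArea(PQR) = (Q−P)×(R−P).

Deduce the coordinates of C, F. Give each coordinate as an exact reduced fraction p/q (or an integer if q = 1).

1. C_x = -108/5  [line 3·x + 18·y + 1062/5 = 0 ∩ |CB|² = 1053/5]
2. C_y = -41/5  [line 3·x + 18·y + 1062/5 = 0 ∩ |CB|² = 1053/5]
   → C = (-108/5, -41/5)
3. F_x = -24/5  [F divides ED with EF:FD = 2/5:3/5]
4. F_y = -41/5  [F divides ED with EF:FD = 2/5:3/5]
   → F = (-24/5, -41/5)

C = (-108/5, -41/5)
F = (-24/5, -41/5)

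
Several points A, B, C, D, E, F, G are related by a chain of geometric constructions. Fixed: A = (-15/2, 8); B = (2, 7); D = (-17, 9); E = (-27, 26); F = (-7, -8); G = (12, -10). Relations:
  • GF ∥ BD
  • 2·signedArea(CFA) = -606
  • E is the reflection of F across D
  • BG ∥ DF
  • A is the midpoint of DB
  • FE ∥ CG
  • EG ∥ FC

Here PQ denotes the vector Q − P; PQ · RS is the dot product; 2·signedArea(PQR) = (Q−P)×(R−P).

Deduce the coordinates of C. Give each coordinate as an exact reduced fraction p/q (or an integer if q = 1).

C = (32, -44)

1. C_x = 32  [FE ∥ CG ∩ EG ∥ FC]
2. C_y = -44  [FE ∥ CG ∩ EG ∥ FC]
   → C = (32, -44)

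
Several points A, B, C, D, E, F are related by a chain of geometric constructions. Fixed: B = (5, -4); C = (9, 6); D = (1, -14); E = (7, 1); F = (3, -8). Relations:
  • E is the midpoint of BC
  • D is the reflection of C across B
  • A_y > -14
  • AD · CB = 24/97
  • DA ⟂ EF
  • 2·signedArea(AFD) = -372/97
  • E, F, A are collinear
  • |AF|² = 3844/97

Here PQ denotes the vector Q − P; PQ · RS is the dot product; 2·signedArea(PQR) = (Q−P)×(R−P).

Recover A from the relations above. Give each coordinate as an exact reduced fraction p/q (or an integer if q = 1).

1. A_x = 43/97  [E, F, A are collinear ∩ DA ⟂ EF]
2. A_y = -1334/97  [E, F, A are collinear ∩ DA ⟂ EF]
   → A = (43/97, -1334/97)

A = (43/97, -1334/97)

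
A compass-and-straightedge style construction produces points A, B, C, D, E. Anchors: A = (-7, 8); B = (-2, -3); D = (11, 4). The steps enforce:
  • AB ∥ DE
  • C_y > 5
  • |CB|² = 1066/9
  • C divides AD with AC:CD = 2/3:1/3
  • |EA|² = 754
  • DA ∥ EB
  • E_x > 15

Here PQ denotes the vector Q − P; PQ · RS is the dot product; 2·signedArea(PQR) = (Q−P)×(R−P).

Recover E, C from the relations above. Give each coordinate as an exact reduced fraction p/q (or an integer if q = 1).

1. E_x = 16  [DA ∥ EB ∩ AB ∥ DE]
2. E_y = -7  [DA ∥ EB ∩ AB ∥ DE]
   → E = (16, -7)
3. C_x = 5  [C divides AD with AC:CD = 2/3:1/3]
4. C_y = 16/3  [C divides AD with AC:CD = 2/3:1/3]
   → C = (5, 16/3)

C = (5, 16/3)
E = (16, -7)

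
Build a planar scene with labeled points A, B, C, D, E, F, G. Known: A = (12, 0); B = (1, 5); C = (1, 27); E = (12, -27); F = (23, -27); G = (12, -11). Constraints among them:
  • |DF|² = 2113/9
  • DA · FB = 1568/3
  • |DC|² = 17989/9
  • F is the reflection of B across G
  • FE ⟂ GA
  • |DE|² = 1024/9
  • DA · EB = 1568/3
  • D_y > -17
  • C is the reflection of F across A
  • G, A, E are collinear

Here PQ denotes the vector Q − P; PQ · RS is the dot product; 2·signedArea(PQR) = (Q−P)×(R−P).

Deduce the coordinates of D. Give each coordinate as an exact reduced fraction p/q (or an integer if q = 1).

D = (12, -49/3)

1. D_x = 12  [DA · FB = 1568/3 ∩ DA · EB = 1568/3]
2. D_y = -49/3  [DA · FB = 1568/3 ∩ DA · EB = 1568/3]
   → D = (12, -49/3)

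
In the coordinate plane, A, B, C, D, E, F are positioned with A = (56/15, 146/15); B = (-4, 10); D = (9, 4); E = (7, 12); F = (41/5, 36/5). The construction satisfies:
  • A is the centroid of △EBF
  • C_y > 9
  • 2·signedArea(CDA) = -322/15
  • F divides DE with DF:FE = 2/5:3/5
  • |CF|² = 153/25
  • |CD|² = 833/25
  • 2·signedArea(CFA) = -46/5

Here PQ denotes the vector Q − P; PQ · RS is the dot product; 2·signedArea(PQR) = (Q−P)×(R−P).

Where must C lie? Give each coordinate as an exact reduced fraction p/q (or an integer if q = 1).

1. C_x = 38/5  [2·signedArea(CFA) = -46/5 ∩ 2·signedArea(CDA) = -322/15]
2. C_y = 48/5  [2·signedArea(CFA) = -46/5 ∩ 2·signedArea(CDA) = -322/15]
   → C = (38/5, 48/5)

C = (38/5, 48/5)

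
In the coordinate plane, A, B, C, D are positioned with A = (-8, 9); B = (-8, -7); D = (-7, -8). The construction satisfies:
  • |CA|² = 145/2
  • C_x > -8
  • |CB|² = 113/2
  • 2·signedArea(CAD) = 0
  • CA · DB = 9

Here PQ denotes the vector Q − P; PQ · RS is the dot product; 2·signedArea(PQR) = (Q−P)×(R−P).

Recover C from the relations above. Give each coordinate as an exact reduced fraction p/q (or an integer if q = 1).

C = (-15/2, 1/2)

1. C_x = -15/2  [2·signedArea(CAD) = 0 ∩ CA · DB = 9]
2. C_y = 1/2  [2·signedArea(CAD) = 0 ∩ CA · DB = 9]
   → C = (-15/2, 1/2)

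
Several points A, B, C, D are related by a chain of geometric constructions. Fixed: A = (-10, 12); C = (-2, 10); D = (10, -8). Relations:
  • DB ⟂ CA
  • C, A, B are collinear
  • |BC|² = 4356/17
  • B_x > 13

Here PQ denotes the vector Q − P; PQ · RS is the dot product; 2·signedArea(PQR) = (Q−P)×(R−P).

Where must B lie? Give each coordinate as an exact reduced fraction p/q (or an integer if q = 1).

1. B_x = 230/17  [C, A, B are collinear ∩ DB ⟂ CA]
2. B_y = 104/17  [C, A, B are collinear ∩ DB ⟂ CA]
   → B = (230/17, 104/17)

B = (230/17, 104/17)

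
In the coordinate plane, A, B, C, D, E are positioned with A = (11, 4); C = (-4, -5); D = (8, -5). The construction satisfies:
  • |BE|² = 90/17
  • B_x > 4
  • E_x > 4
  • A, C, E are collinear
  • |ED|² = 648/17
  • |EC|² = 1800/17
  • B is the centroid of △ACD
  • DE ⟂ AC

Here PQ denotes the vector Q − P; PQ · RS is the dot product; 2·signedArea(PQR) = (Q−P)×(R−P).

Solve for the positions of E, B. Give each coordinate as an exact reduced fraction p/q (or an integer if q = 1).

B = (5, -2)
E = (82/17, 5/17)

1. E_x = 82/17  [A, C, E are collinear ∩ DE ⟂ AC]
2. E_y = 5/17  [A, C, E are collinear ∩ DE ⟂ AC]
   → E = (82/17, 5/17)
3. B_x = 5  [B is the centroid of △ACD]
4. B_y = -2  [B is the centroid of △ACD]
   → B = (5, -2)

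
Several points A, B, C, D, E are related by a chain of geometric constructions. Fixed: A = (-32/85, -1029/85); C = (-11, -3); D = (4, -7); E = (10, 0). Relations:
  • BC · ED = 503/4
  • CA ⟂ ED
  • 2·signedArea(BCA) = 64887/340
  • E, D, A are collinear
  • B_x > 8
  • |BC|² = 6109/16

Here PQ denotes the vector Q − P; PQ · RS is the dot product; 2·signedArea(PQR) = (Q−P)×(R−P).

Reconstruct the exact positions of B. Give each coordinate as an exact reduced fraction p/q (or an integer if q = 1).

1. B_x = 17/2  [line 6·x + 7·y + -155/4 = 0 ∩ |BC|² = 6109/16]
2. B_y = -7/4  [line 6·x + 7·y + -155/4 = 0 ∩ |BC|² = 6109/16]
   → B = (17/2, -7/4)

B = (17/2, -7/4)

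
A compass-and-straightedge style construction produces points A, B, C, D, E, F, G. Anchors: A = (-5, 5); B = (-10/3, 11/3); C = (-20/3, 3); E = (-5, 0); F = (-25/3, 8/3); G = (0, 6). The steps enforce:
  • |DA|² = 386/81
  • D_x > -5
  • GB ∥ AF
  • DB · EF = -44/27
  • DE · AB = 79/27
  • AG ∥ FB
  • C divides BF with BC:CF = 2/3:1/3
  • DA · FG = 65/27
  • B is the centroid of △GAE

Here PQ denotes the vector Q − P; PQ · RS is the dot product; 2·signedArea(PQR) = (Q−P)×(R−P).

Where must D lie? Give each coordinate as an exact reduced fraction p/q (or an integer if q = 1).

D = (-40/9, 26/9)

1. D_x = -40/9  [DB · EF = -44/27 ∩ DA · FG = 65/27]
2. D_y = 26/9  [DB · EF = -44/27 ∩ DA · FG = 65/27]
   → D = (-40/9, 26/9)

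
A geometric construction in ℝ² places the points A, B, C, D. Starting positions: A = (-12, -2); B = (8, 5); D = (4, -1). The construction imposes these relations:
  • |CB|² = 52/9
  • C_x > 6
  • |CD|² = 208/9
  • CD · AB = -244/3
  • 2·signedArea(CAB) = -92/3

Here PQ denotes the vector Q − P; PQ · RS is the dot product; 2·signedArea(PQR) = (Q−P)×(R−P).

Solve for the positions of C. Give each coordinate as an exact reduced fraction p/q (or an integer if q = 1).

C = (20/3, 3)

1. C_x = 20/3  [2·signedArea(CAB) = -92/3 ∩ CD · AB = -244/3]
2. C_y = 3  [2·signedArea(CAB) = -92/3 ∩ CD · AB = -244/3]
   → C = (20/3, 3)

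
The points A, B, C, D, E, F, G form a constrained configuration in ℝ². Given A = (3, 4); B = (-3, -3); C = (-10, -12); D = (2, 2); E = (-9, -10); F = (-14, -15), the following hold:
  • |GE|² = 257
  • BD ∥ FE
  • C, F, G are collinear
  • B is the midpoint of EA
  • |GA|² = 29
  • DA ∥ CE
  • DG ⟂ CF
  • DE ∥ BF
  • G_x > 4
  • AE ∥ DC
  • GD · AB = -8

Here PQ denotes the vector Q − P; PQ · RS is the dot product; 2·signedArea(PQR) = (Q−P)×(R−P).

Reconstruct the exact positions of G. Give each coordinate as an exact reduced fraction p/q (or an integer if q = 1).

G = (22/5, -6/5)

1. G_x = 22/5  [C, F, G are collinear ∩ DG ⟂ CF]
2. G_y = -6/5  [C, F, G are collinear ∩ DG ⟂ CF]
   → G = (22/5, -6/5)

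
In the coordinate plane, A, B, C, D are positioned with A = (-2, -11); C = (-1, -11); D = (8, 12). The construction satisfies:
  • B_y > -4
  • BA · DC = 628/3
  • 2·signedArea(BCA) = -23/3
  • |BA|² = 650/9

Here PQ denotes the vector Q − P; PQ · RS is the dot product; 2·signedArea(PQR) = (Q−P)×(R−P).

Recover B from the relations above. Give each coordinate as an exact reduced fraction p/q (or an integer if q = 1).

B = (5/3, -10/3)

1. B_x = 5/3  [2·signedArea(BCA) = -23/3 ∩ BA · DC = 628/3]
2. B_y = -10/3  [2·signedArea(BCA) = -23/3 ∩ BA · DC = 628/3]
   → B = (5/3, -10/3)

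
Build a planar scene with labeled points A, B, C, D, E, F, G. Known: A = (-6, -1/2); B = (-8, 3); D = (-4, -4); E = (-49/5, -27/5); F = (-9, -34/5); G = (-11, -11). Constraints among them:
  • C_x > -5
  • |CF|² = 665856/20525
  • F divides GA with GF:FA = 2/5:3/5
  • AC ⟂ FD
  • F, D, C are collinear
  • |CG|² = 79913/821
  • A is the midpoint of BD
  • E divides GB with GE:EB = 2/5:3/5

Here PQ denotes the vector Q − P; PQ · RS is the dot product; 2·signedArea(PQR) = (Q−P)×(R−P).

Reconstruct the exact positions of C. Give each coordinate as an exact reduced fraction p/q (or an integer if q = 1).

C = (-3309/821, -3298/821)

1. C_x = -3309/821  [F, D, C are collinear ∩ AC ⟂ FD]
2. C_y = -3298/821  [F, D, C are collinear ∩ AC ⟂ FD]
   → C = (-3309/821, -3298/821)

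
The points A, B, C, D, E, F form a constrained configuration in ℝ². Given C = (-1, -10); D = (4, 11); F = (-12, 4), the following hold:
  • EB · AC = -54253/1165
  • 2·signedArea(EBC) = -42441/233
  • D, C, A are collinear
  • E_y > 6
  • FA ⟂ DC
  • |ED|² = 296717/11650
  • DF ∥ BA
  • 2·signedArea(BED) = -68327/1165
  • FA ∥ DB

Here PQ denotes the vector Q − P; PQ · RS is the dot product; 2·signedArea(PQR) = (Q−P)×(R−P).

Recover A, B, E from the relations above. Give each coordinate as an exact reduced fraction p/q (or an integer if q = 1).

A = (729/466, 359/466)
B = (8185/466, 3621/466)
E = (13371/2330, 14591/2330)

1. A_x = 729/466  [D, C, A are collinear ∩ FA ⟂ DC]
2. A_y = 359/466  [D, C, A are collinear ∩ FA ⟂ DC]
   → A = (729/466, 359/466)
3. B_x = 8185/466  [DF ∥ BA ∩ FA ∥ DB]
4. B_y = 3621/466  [DF ∥ BA ∩ FA ∥ DB]
   → B = (8185/466, 3621/466)
5. E_x = 13371/2330  [EB · AC = -54253/1165 ∩ 2·signedArea(EBC) = -42441/233]
6. E_y = 14591/2330  [EB · AC = -54253/1165 ∩ 2·signedArea(EBC) = -42441/233]
   → E = (13371/2330, 14591/2330)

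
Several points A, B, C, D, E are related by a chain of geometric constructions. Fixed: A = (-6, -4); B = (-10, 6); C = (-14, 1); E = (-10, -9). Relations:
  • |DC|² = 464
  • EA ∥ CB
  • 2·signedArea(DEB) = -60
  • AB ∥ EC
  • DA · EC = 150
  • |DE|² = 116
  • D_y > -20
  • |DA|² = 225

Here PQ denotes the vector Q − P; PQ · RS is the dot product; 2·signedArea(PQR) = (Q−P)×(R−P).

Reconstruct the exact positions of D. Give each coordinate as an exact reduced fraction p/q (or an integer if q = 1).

1. D_x = -6  [2·signedArea(DEB) = -60 ∩ DA · EC = 150]
2. D_y = -19  [2·signedArea(DEB) = -60 ∩ DA · EC = 150]
   → D = (-6, -19)

D = (-6, -19)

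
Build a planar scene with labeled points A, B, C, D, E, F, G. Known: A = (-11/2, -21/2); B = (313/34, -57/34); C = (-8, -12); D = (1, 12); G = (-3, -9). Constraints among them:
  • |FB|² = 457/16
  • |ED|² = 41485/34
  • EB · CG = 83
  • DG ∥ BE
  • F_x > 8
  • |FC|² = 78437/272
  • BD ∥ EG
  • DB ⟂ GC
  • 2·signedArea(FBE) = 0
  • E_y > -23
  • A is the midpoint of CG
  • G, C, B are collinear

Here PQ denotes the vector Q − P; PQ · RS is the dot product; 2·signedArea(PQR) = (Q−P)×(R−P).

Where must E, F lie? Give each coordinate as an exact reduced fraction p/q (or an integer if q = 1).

1. E_x = 177/34  [BD ∥ EG ∩ DG ∥ BE]
2. E_y = -771/34  [BD ∥ EG ∩ DG ∥ BE]
   → E = (177/34, -771/34)
3. F_x = 279/34  [line 21·x + -4·y + -6801/34 = 0 ∩ |FC|² = 78437/272]
4. F_y = -471/68  [line 21·x + -4·y + -6801/34 = 0 ∩ |FC|² = 78437/272]
   → F = (279/34, -471/68)

E = (177/34, -771/34)
F = (279/34, -471/68)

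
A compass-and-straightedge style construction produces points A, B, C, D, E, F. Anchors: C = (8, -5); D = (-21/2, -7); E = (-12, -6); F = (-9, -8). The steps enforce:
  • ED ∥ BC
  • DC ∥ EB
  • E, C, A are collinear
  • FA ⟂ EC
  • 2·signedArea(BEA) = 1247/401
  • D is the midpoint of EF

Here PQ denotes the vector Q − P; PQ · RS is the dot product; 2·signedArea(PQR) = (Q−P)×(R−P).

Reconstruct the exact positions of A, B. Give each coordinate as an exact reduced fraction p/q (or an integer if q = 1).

A = (-3652/401, -2348/401)
B = (13/2, -4)

1. A_x = -3652/401  [E, C, A are collinear ∩ FA ⟂ EC]
2. A_y = -2348/401  [E, C, A are collinear ∩ FA ⟂ EC]
   → A = (-3652/401, -2348/401)
3. B_x = 13/2  [ED ∥ BC ∩ DC ∥ EB]
4. B_y = -4  [ED ∥ BC ∩ DC ∥ EB]
   → B = (13/2, -4)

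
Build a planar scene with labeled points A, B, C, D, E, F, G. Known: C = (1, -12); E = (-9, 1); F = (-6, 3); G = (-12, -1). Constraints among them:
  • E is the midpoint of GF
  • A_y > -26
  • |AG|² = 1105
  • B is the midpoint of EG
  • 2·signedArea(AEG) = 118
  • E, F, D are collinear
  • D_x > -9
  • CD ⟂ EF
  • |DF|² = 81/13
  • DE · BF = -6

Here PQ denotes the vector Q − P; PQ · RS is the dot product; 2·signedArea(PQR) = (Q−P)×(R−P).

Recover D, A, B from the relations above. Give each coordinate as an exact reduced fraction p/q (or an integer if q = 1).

1. D_x = -105/13  [E, F, D are collinear ∩ CD ⟂ EF]
2. D_y = 21/13  [E, F, D are collinear ∩ CD ⟂ EF]
   → D = (-105/13, 21/13)
3. A_x = 11  [line 2·x + -3·y + -97 = 0 ∩ |AG|² = 1105]
4. A_y = -25  [line 2·x + -3·y + -97 = 0 ∩ |AG|² = 1105]
   → A = (11, -25)
5. B_x = -21/2  [B is the midpoint of EG]
6. B_y = 0  [B is the midpoint of EG]
   → B = (-21/2, 0)

A = (11, -25)
B = (-21/2, 0)
D = (-105/13, 21/13)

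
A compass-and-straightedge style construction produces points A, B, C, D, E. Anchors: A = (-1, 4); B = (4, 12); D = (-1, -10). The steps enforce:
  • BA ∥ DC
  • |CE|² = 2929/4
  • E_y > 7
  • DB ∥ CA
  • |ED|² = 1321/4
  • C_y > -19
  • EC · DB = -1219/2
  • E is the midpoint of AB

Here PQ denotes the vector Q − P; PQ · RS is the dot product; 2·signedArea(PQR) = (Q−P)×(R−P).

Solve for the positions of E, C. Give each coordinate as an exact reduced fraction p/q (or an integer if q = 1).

C = (-6, -18)
E = (3/2, 8)

1. E_x = 3/2  [E is the midpoint of AB]
2. E_y = 8  [E is the midpoint of AB]
   → E = (3/2, 8)
3. C_x = -6  [DB ∥ CA ∩ BA ∥ DC]
4. C_y = -18  [DB ∥ CA ∩ BA ∥ DC]
   → C = (-6, -18)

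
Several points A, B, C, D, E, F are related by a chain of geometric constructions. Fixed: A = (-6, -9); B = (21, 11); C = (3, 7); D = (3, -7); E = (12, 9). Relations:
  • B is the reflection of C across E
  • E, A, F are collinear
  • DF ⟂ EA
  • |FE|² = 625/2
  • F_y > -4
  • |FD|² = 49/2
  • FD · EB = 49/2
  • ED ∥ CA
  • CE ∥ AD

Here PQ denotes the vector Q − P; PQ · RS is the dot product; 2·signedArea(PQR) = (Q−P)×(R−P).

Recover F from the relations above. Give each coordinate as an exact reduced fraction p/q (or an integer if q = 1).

F = (-1/2, -7/2)

1. F_x = -1/2  [E, A, F are collinear ∩ DF ⟂ EA]
2. F_y = -7/2  [E, A, F are collinear ∩ DF ⟂ EA]
   → F = (-1/2, -7/2)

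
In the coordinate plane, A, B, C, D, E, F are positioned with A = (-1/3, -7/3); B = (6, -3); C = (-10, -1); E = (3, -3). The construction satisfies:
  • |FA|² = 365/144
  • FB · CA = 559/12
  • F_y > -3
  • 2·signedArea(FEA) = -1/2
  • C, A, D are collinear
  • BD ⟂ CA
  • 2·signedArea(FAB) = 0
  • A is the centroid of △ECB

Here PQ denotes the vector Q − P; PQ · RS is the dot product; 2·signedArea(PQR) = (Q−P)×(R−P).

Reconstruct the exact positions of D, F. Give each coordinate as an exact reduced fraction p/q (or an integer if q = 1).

1. D_x = 5118/857  [C, A, D are collinear ∩ BD ⟂ CA]
2. D_y = -2745/857  [C, A, D are collinear ∩ BD ⟂ CA]
   → D = (5118/857, -2745/857)
3. F_x = 5/4  [2·signedArea(FAB) = 0 ∩ FB · CA = 559/12]
4. F_y = -5/2  [2·signedArea(FAB) = 0 ∩ FB · CA = 559/12]
   → F = (5/4, -5/2)

D = (5118/857, -2745/857)
F = (5/4, -5/2)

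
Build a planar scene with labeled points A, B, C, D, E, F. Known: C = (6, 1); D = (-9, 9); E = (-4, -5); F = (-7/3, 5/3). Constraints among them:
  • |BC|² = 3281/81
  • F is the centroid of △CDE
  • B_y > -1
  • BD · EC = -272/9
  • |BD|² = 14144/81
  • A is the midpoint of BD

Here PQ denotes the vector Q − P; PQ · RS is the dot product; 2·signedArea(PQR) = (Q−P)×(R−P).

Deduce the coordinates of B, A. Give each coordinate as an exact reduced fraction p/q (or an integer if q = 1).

1. B_x = -1/9  [line -10·x + -6·y + -52/9 = 0 ∩ |BC|² = 3281/81]
2. B_y = -7/9  [line -10·x + -6·y + -52/9 = 0 ∩ |BC|² = 3281/81]
   → B = (-1/9, -7/9)
3. A_x = -41/9  [A is the midpoint of BD]
4. A_y = 37/9  [A is the midpoint of BD]
   → A = (-41/9, 37/9)

A = (-41/9, 37/9)
B = (-1/9, -7/9)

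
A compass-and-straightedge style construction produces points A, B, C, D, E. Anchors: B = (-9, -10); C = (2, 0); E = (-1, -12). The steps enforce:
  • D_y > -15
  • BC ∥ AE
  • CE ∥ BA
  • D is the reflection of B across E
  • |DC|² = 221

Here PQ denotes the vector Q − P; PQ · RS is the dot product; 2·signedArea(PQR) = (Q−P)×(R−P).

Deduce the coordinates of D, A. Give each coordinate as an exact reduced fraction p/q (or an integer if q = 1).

1. D_x = 7  [D is the reflection of B across E]
2. D_y = -14  [D is the reflection of B across E]
   → D = (7, -14)
3. A_x = -12  [BC ∥ AE ∩ CE ∥ BA]
4. A_y = -22  [BC ∥ AE ∩ CE ∥ BA]
   → A = (-12, -22)

A = (-12, -22)
D = (7, -14)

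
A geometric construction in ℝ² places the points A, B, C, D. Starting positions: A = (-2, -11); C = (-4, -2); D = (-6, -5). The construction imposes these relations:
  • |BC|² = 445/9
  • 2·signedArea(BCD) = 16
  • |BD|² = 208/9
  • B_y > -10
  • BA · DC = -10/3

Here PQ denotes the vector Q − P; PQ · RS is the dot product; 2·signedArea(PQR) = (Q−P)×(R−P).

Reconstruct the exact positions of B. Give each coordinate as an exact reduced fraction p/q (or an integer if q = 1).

B = (-10/3, -9)

1. B_x = -10/3  [BA · DC = -10/3 ∩ 2·signedArea(BCD) = 16]
2. B_y = -9  [BA · DC = -10/3 ∩ 2·signedArea(BCD) = 16]
   → B = (-10/3, -9)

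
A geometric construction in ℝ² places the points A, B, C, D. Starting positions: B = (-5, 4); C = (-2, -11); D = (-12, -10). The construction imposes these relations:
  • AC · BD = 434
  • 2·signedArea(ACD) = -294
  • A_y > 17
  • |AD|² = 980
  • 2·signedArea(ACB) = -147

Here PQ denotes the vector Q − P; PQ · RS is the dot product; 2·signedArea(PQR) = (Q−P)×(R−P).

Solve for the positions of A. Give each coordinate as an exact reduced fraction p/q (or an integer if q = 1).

A = (2, 18)

1. A_x = 2  [2·signedArea(ACB) = -147 ∩ 2·signedArea(ACD) = -294]
2. A_y = 18  [2·signedArea(ACB) = -147 ∩ 2·signedArea(ACD) = -294]
   → A = (2, 18)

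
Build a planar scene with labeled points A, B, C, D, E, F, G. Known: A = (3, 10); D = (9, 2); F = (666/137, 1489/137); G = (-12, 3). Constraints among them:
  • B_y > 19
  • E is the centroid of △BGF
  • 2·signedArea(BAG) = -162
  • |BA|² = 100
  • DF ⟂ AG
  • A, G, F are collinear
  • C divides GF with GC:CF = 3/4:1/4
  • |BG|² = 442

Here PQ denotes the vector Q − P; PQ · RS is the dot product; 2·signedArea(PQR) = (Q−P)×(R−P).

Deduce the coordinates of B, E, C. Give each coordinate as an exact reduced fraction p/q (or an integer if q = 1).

B = (99/137, 2704/137)
C = (177/274, 2439/274)
E = (-293/137, 4604/411)

1. B_x = 99/137  [line 7·x + -15·y + 291 = 0 ∩ |BG|² = 442]
2. B_y = 2704/137  [line 7·x + -15·y + 291 = 0 ∩ |BG|² = 442]
   → B = (99/137, 2704/137)
3. E_x = -293/137  [E is the centroid of △BGF]
4. E_y = 4604/411  [E is the centroid of △BGF]
   → E = (-293/137, 4604/411)
5. C_x = 177/274  [C divides GF with GC:CF = 3/4:1/4]
6. C_y = 2439/274  [C divides GF with GC:CF = 3/4:1/4]
   → C = (177/274, 2439/274)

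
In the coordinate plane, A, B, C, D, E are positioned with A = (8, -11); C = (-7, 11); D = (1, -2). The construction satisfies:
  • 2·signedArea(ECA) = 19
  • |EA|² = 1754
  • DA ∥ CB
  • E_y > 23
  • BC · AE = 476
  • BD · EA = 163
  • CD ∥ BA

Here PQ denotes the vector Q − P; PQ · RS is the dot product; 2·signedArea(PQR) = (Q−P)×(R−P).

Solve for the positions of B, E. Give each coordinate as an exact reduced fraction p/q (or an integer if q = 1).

1. B_x = 0  [CD ∥ BA ∩ DA ∥ CB]
2. B_y = 2  [CD ∥ BA ∩ DA ∥ CB]
   → B = (0, 2)
3. E_x = -15  [2·signedArea(ECA) = 19 ∩ BC · AE = 476]
4. E_y = 24  [2·signedArea(ECA) = 19 ∩ BC · AE = 476]
   → E = (-15, 24)

B = (0, 2)
E = (-15, 24)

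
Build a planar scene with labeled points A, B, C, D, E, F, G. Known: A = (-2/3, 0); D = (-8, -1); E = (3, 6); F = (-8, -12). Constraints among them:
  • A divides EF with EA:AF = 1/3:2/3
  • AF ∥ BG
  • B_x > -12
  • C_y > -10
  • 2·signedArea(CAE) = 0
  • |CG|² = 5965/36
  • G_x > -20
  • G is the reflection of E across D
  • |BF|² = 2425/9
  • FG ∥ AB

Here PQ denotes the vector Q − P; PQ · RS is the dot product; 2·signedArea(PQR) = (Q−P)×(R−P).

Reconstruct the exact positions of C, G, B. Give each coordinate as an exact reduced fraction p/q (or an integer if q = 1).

B = (-35/3, 4)
C = (-37/6, -9)
G = (-19, -8)

1. G_x = -19  [G is the reflection of E across D]
2. G_y = -8  [G is the reflection of E across D]
   → G = (-19, -8)
3. B_x = -35/3  [AF ∥ BG ∩ FG ∥ AB]
4. B_y = 4  [AF ∥ BG ∩ FG ∥ AB]
   → B = (-35/3, 4)
5. C_x = -37/6  [line -6·x + 11/3·y + -4 = 0 ∩ |CG|² = 5965/36]
6. C_y = -9  [line -6·x + 11/3·y + -4 = 0 ∩ |CG|² = 5965/36]
   → C = (-37/6, -9)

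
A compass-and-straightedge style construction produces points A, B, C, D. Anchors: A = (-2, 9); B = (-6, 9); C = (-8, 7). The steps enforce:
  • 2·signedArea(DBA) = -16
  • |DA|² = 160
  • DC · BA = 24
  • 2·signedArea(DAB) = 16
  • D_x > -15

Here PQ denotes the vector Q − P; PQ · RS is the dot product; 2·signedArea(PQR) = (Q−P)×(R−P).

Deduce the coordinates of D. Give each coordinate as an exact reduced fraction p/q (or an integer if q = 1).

1. D_x = -14  [2·signedArea(DAB) = 16 ∩ DC · BA = 24]
2. D_y = 5  [2·signedArea(DAB) = 16 ∩ DC · BA = 24]
   → D = (-14, 5)

D = (-14, 5)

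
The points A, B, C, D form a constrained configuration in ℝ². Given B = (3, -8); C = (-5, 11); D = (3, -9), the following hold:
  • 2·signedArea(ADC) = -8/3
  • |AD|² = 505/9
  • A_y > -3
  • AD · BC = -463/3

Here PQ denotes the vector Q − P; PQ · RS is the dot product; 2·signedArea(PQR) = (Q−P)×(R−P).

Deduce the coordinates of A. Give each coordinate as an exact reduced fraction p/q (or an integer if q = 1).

1. A_x = 1/3  [2·signedArea(ADC) = -8/3 ∩ AD · BC = -463/3]
2. A_y = -2  [2·signedArea(ADC) = -8/3 ∩ AD · BC = -463/3]
   → A = (1/3, -2)

A = (1/3, -2)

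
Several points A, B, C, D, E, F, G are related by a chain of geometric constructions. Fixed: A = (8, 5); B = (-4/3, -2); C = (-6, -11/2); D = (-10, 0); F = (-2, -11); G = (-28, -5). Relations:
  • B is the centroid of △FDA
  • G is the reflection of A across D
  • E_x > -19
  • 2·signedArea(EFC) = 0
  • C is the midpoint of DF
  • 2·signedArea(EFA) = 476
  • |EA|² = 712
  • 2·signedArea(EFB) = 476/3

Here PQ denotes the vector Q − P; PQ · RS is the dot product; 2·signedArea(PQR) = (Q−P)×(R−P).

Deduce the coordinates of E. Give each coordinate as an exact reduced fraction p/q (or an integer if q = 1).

E = (-18, 11)

1. E_x = -18  [2·signedArea(EFC) = 0 ∩ 2·signedArea(EFA) = 476]
2. E_y = 11  [2·signedArea(EFC) = 0 ∩ 2·signedArea(EFA) = 476]
   → E = (-18, 11)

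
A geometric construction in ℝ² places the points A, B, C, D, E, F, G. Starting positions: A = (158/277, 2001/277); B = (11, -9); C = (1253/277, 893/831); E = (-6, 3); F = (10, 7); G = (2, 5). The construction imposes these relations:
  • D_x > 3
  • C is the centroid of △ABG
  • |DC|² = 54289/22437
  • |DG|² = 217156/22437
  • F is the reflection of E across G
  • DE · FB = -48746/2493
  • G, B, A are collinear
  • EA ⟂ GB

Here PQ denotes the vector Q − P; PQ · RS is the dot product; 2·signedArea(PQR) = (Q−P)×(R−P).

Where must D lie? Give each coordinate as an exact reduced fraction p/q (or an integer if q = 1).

D = (1020/277, 5941/2493)

1. D_x = 1020/277  [line -1·x + 16·y + -85876/2493 = 0 ∩ |DG|² = 217156/22437]
2. D_y = 5941/2493  [line -1·x + 16·y + -85876/2493 = 0 ∩ |DG|² = 217156/22437]
   → D = (1020/277, 5941/2493)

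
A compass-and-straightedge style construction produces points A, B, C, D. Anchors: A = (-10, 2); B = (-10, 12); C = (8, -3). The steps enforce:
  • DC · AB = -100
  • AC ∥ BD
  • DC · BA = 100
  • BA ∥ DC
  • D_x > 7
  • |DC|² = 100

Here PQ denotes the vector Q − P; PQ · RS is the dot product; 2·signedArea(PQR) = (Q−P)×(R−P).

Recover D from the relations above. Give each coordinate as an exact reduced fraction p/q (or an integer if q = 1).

1. D_x = 8  [BA ∥ DC ∩ AC ∥ BD]
2. D_y = 7  [BA ∥ DC ∩ AC ∥ BD]
   → D = (8, 7)

D = (8, 7)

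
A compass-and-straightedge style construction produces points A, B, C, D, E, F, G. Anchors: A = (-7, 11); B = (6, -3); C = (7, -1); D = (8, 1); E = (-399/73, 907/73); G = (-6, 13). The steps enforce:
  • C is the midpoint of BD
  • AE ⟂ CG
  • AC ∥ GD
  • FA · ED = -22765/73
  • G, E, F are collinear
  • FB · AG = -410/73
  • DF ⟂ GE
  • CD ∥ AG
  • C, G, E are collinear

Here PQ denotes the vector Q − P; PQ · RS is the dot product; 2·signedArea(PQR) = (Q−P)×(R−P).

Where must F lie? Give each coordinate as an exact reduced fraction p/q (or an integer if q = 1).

1. F_x = 472/73  [G, E, F are collinear ∩ DF ⟂ GE]
2. F_y = -31/73  [G, E, F are collinear ∩ DF ⟂ GE]
   → F = (472/73, -31/73)

F = (472/73, -31/73)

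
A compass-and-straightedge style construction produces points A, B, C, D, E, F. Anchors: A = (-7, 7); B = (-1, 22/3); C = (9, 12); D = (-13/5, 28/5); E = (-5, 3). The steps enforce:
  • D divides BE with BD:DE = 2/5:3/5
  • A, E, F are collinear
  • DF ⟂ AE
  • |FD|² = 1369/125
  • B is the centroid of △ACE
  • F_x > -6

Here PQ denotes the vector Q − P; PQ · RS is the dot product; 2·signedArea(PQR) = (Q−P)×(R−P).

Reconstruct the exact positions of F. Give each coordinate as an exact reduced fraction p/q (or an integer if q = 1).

F = (-139/25, 103/25)

1. F_x = -139/25  [A, E, F are collinear ∩ DF ⟂ AE]
2. F_y = 103/25  [A, E, F are collinear ∩ DF ⟂ AE]
   → F = (-139/25, 103/25)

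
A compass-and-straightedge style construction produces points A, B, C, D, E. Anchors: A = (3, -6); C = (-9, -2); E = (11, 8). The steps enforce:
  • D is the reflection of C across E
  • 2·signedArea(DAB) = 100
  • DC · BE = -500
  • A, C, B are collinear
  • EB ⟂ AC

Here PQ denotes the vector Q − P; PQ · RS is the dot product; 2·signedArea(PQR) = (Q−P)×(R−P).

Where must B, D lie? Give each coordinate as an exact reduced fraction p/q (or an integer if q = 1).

1. B_x = 6  [A, C, B are collinear ∩ EB ⟂ AC]
2. B_y = -7  [A, C, B are collinear ∩ EB ⟂ AC]
   → B = (6, -7)
3. D_x = 31  [D is the reflection of C across E]
4. D_y = 18  [D is the reflection of C across E]
   → D = (31, 18)

B = (6, -7)
D = (31, 18)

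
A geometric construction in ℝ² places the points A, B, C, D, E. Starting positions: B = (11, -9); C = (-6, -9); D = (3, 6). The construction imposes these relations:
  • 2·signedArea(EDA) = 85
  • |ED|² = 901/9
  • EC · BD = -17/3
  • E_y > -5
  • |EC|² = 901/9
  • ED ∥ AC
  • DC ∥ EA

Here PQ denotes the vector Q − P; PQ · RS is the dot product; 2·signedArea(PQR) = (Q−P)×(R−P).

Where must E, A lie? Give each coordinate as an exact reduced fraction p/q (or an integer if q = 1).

1. E_x = 8/3  [line 8·x + -15·y + -244/3 = 0 ∩ |EC|² = 901/9]
2. E_y = -4  [line 8·x + -15·y + -244/3 = 0 ∩ |EC|² = 901/9]
   → E = (8/3, -4)
3. A_x = -19/3  [2·signedArea(EDA) = 85 ∩ DC ∥ EA]
4. A_y = -19  [2·signedArea(EDA) = 85 ∩ DC ∥ EA]
   → A = (-19/3, -19)

A = (-19/3, -19)
E = (8/3, -4)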